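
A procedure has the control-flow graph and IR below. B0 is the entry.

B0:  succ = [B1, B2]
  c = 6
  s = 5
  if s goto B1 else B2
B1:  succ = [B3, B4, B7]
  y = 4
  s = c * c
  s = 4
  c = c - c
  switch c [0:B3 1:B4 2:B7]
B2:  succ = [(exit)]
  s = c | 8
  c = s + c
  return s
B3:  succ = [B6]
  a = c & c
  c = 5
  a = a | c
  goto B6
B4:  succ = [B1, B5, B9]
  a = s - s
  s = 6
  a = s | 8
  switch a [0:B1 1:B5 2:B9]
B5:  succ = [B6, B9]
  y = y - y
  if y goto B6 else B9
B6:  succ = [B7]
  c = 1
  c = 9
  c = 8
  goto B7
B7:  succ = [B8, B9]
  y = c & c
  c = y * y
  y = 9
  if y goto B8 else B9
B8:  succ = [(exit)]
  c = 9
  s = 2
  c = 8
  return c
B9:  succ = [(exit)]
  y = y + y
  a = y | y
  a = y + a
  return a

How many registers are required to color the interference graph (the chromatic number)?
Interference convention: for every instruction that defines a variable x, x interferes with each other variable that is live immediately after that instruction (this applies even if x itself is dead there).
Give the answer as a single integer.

Per-block:
  B0 def {c,s} use ∅
  B1 def {c,s,y} use {c}
  B2 def {c,s} use {c}
  B3 def {a,c} use {c}
  B4 def {a,s} use {s}
  B5 def {y} use {y}
  B6 def {c} use ∅
  B7 def {c,y} use {c}
  B8 def {c,s} use ∅
  B9 def {a,y} use {y}

Live sets:
  B0 li=∅ lo={c}
  B1 li={c} lo={c,s,y}
  B2 li={c} lo=∅
  B3 li={c} lo=∅
  B4 li={c,s,y} lo={c,y}
  B5 li={y} lo={y}
  B6 li=∅ lo={c}
  B7 li={c} lo={y}
  B8 li=∅ lo=∅
  B9 li={y} lo=∅

Interfere edges:
  a: {c,y}
  c: {a,s,y}
  s: {c,y}
  y: {a,c,s}

Chromatic number:
  {a,c,y} pairwise interfere (3-clique) ⇒ χ ≥ 3
  3-colouring: R0={c}  R1={y}  R2={a,s}
  χ = 3

Answer: 3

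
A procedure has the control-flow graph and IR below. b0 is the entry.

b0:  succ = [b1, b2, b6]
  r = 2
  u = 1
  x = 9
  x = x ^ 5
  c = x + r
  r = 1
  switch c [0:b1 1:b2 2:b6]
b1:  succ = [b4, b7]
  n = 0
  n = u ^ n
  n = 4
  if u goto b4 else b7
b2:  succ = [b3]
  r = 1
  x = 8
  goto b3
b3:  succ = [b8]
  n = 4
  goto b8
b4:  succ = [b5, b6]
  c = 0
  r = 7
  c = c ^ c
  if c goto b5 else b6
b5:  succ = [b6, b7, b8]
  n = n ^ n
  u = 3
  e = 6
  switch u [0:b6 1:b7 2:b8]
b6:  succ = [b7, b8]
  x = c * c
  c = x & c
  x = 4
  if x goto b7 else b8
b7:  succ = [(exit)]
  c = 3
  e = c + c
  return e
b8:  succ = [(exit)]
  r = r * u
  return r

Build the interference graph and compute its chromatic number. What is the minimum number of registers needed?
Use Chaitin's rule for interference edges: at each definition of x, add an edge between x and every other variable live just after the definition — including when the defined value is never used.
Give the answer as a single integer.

Block summaries:
  b0: def={c,r,u,x} ue=∅
  b1: def={n} ue={u}
  b2: def={r,x} ue=∅
  b3: def={n} ue=∅
  b4: def={c,r} ue=∅
  b5: def={e,n,u} ue={n}
  b6: def={c,x} ue={c}
  b7: def={c,e} ue=∅
  b8: def={r} ue={r,u}

Backward fixpoint:
  b0: in=∅ out={c,r,u}
  b1: in={u} out={n,u}
  b2: in={u} out={r,u}
  b3: in={r,u} out={r,u}
  b4: in={n,u} out={c,n,r,u}
  b5: in={c,n,r} out={c,r,u}
  b6: in={c,r,u} out={r,u}
  b7: in=∅ out=∅
  b8: in={r,u} out=∅

Interfere edges:
  c — {e,n,r,u,x}
  e — {c,r,u}
  n — {c,r,u}
  r — {c,e,n,u,x}
  u — {c,e,n,r,x}
  x — {c,r,u}

Colouring:
  {c,e,r,u} pairwise interfere (4-clique) ⇒ χ ≥ 4
  4-colouring: c0={c}  c1={r}  c2={u}  c3={e,n,x}
  χ = 4

Answer: 4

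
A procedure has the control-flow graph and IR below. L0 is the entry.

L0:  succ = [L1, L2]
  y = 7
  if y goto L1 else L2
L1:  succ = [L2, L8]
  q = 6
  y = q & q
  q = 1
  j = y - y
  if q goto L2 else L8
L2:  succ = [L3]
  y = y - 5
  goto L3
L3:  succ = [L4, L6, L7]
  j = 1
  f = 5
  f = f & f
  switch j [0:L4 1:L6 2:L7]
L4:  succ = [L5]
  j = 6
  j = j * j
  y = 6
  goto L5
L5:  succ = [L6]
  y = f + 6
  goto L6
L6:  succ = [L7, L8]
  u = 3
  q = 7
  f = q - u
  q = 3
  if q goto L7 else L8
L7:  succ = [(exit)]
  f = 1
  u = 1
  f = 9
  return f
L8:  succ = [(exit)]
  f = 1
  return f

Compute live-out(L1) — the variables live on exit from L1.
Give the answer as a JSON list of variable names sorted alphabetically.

Answer: ["y"]

Analysis:
Per-block:
  L0: {y} / ∅
  L1: {j,q,y} / ∅
  L2: {y} / {y}
  L3: {f,j} / ∅
  L4: {j,y} / ∅
  L5: {y} / {f}
  L6: {f,q,u} / ∅
  L7: {f,u} / ∅
  L8: {f} / ∅

Backward fixpoint:
  L0: in=∅ out={y}
  L1: in=∅ out={y}
  L2: in={y} out=∅
  L3: in=∅ out={f}
  L4: in={f} out={f}
  L5: in={f} out=∅
  L6: in=∅ out=∅
  L7: in=∅ out=∅
  L8: in=∅ out=∅

live-out(L1) = ["y"]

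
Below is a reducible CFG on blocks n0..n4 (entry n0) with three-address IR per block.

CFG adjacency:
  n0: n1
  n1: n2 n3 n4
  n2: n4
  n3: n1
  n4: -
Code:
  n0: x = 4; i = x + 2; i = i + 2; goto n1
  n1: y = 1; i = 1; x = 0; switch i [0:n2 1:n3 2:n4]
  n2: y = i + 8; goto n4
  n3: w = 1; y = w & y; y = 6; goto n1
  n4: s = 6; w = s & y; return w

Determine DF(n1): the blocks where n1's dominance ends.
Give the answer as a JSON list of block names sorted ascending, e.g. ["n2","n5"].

Answer: ["n1"]

Derivation:
idom tree: n1←n0 n2←n1 n3←n1 n4←n1
Dom at joins:
  n1: preds {n0,n3}: {n0} ∩ {n0,n1,n3} = {n0}; idom=n0
  n4: preds {n1,n2}: {n0,n1} ∩ {n0,n1,n2} = {n0,n1}; idom=n1

DF derivation:
  join n1 pred n0: · stop@n0
  join n1 pred n3: n3→n1 stop@n0
  join n4 pred n1: · stop@n1
  join n4 pred n2: n2 stop@n1
  n0 → ∅
  n1 → {n1}
  n2 → {n4}
  n3 → {n1}
  n4 → ∅

DF(n1) = ["n1"]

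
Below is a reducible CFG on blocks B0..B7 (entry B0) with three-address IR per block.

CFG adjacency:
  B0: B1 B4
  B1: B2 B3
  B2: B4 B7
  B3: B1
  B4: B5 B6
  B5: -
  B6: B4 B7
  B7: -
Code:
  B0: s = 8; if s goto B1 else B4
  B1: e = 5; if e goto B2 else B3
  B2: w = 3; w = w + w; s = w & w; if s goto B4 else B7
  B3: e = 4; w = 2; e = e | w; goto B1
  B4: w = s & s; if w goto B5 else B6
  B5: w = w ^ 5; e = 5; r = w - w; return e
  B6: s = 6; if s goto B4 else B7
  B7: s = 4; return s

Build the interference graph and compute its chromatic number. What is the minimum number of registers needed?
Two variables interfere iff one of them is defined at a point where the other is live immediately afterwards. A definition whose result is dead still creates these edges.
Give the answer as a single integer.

Answer: 2

Derivation:
Per-block:
  B0 def {s} use ∅
  B1 def {e} use ∅
  B2 def {s,w} use ∅
  B3 def {e,w} use ∅
  B4 def {w} use {s}
  B5 def {e,r,w} use {w}
  B6 def {s} use ∅
  B7 def {s} use ∅

Live sets:
  B0: in=∅ out={s}
  B1: in=∅ out=∅
  B2: in=∅ out={s}
  B3: in=∅ out=∅
  B4: in={s} out={w}
  B5: in={w} out=∅
  B6: in=∅ out={s}
  B7: in=∅ out=∅

Conflict graph:
  e↔{r,w}
  r↔{e}
  s↔∅
  w↔{e}

Colouring:
  clique {e,r} ⇒ need ≥ 2
  2-colouring: R0={e,s}  R1={r,w}
  χ = 2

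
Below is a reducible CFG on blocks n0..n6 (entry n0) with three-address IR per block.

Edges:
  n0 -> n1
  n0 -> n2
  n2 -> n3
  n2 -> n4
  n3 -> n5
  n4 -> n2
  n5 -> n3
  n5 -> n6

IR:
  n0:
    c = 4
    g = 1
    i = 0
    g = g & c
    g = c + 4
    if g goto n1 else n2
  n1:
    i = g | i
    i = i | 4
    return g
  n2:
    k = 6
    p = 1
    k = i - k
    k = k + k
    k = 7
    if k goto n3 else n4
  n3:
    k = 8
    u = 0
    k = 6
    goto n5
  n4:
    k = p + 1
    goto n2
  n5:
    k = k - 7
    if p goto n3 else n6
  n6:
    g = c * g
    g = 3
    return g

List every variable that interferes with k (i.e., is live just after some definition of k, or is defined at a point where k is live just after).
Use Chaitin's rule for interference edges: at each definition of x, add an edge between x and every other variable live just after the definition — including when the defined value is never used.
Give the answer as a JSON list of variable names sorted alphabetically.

Block summaries:
  n0 def {c,g,i} use ∅
  n1 def {i} use {g,i}
  n2 def {k,p} use {i}
  n3 def {k,u} use ∅
  n4 def {k} use {p}
  n5 def {k} use {k,p}
  n6 def {g} use {c,g}

Liveness:
  n0: in=∅ out={c,g,i}
  n1: in={g,i} out=∅
  n2: in={c,g,i} out={c,g,i,p}
  n3: in={c,g,p} out={c,g,k,p}
  n4: in={c,g,i,p} out={c,g,i}
  n5: in={c,g,k,p} out={c,g,p}
  n6: in={c,g} out=∅

Conflict graph:
  c: {g,i,k,p,u}
  g: {c,i,k,p,u}
  i: {c,g,k,p}
  k: {c,g,i,p}
  p: {c,g,i,k,u}
  u: {c,g,p}

N(k) = ["c", "g", "i", "p"]

Answer: ["c", "g", "i", "p"]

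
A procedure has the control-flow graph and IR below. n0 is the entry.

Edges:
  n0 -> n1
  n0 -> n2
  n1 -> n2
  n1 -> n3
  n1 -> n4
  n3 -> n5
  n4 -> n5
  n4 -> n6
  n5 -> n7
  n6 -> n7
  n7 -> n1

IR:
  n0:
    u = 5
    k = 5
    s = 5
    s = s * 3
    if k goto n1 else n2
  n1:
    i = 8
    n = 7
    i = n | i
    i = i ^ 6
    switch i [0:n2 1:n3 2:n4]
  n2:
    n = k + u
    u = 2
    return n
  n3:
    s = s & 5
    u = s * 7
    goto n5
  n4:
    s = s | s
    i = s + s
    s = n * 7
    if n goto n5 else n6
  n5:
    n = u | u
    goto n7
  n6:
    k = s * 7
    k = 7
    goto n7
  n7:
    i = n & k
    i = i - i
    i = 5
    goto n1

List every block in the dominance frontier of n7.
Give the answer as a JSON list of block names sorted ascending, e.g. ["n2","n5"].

idom tree: n1←n0 n2←n0 n3←n1 n4←n1 n5←n1 n6←n4 n7←n1
Join-block Dom:
  n1: preds {n0,n7}: {n0} ∩ {n0,n1,n7} = {n0}; idom=n0
  n2: preds {n0,n1}: {n0} ∩ {n0,n1} = {n0}; idom=n0
  n5: preds {n3,n4}: {n0,n1,n3} ∩ {n0,n1,n4} = {n0,n1}; idom=n1
  n7: preds {n5,n6}: {n0,n1,n5} ∩ {n0,n1,n4,n6} = {n0,n1}; idom=n1

DF derivation:
  join n1 pred n0: · stop@n0
  join n1 pred n7: n7→n1 stop@n0
  join n2 pred n0: · stop@n0
  join n2 pred n1: n1 stop@n0
  join n5 pred n3: n3 stop@n1
  join n5 pred n4: n4 stop@n1
  join n7 pred n5: n5 stop@n1
  join n7 pred n6: n6→n4 stop@n1
  n0 → ∅
  n1 → {n1,n2}
  n2 → ∅
  n3 → {n5}
  n4 → {n5,n7}
  n5 → {n7}
  n6 → {n7}
  n7 → {n1}

DF(n7) = ["n1"]

Answer: ["n1"]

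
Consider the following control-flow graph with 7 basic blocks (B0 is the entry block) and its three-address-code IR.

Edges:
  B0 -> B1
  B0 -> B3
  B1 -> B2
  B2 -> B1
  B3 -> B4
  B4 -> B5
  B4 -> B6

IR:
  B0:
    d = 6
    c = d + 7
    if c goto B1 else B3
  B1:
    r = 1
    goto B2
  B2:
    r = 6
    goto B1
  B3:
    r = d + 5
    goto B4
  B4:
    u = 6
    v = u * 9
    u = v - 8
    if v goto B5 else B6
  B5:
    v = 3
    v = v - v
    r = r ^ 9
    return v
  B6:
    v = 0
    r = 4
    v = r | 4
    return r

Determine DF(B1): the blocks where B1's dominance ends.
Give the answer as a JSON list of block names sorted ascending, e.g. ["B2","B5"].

Answer: ["B1"]

Working:
idom tree: B1←B0 B2←B1 B3←B0 B4←B3 B5←B4 B6←B4
Dom∩ at merges:
  B1: preds {B0,B2}: {B0} ∩ {B0,B1,B2} = {B0}; idom=B0

DF walk-up:
  join B1 pred B0: · stop@B0
  join B1 pred B2: B2→B1 stop@B0
  B0 → ∅
  B1 → {B1}
  B2 → {B1}
  B3 → ∅
  B4 → ∅
  B5 → ∅
  B6 → ∅

DF(B1) = ["B1"]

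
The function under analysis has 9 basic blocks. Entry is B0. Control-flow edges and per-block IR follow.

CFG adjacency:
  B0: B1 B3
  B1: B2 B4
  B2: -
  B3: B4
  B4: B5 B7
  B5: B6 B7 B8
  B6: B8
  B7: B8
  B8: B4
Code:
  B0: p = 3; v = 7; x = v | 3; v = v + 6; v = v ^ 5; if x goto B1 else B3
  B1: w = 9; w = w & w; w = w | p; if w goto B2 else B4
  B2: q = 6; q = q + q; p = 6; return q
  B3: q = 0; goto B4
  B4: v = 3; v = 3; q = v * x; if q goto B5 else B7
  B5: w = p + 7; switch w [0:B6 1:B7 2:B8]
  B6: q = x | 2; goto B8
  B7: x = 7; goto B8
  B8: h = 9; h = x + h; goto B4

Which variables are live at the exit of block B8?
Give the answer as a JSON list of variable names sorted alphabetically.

def/use:
  B0: def={p,v,x} ue=∅
  B1: def={w} ue={p}
  B2: def={p,q} ue=∅
  B3: def={q} ue=∅
  B4: def={q,v} ue={x}
  B5: def={w} ue={p}
  B6: def={q} ue={x}
  B7: def={x} ue=∅
  B8: def={h} ue={x}

Live sets:
  B0: in=∅ out={p,x}
  B1: in={p,x} out={p,x}
  B2: in=∅ out=∅
  B3: in={p,x} out={p,x}
  B4: in={p,x} out={p,x}
  B5: in={p,x} out={p,x}
  B6: in={p,x} out={p,x}
  B7: in={p} out={p,x}
  B8: in={p,x} out={p,x}

live-out(B8) = ["p", "x"]

Answer: ["p", "x"]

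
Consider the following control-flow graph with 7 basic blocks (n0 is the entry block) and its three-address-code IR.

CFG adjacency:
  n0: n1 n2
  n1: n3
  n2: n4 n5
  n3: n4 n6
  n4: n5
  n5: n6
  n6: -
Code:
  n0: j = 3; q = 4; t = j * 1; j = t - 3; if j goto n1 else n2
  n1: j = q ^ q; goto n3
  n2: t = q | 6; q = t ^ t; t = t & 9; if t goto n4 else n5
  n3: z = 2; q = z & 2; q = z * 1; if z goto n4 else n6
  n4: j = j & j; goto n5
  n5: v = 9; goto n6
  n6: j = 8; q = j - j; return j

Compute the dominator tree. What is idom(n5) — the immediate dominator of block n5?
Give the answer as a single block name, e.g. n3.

idom tree: n1←n0 n2←n0 n3←n1 n4←n0 n5←n0 n6←n0
Join-block Dom:
  n4: preds {n2,n3}: {n0,n2} ∩ {n0,n1,n3} = {n0}; idom=n0
  n5: preds {n2,n4}: {n0,n2} ∩ {n0,n4} = {n0}; idom=n0
  n6: preds {n3,n5}: {n0,n1,n3} ∩ {n0,n5} = {n0}; idom=n0

idom(n5) = n0

Answer: n0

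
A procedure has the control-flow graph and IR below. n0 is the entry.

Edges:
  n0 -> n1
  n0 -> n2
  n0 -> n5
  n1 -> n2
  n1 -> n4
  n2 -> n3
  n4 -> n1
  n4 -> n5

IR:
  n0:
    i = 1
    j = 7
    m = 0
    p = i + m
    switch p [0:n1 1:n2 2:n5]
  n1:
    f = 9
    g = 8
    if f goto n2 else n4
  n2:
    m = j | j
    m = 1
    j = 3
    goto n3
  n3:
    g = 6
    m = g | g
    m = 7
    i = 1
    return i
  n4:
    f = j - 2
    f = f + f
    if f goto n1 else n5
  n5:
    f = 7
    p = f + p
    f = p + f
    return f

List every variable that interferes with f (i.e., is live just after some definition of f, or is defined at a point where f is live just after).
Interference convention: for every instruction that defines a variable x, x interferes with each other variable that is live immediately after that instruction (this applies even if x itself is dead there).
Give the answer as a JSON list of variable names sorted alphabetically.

def/use:
  n0: def={i,j,m,p} ue=∅
  n1: def={f,g} ue=∅
  n2: def={j,m} ue={j}
  n3: def={g,i,m} ue=∅
  n4: def={f} ue={j}
  n5: def={f,p} ue={p}

Liveness:
  live n0: ∅→{j,p}
  live n1: {j,p}→{j,p}
  live n2: {j}→∅
  live n3: ∅→∅
  live n4: {j,p}→{j,p}
  live n5: {p}→∅

Conflict graph:
  f — {g,j,p}
  g — {f,j,p}
  i — {j,m}
  j — {f,g,i,m,p}
  m — {i,j}
  p — {f,g,j}

N(f) = ["g", "j", "p"]

Answer: ["g", "j", "p"]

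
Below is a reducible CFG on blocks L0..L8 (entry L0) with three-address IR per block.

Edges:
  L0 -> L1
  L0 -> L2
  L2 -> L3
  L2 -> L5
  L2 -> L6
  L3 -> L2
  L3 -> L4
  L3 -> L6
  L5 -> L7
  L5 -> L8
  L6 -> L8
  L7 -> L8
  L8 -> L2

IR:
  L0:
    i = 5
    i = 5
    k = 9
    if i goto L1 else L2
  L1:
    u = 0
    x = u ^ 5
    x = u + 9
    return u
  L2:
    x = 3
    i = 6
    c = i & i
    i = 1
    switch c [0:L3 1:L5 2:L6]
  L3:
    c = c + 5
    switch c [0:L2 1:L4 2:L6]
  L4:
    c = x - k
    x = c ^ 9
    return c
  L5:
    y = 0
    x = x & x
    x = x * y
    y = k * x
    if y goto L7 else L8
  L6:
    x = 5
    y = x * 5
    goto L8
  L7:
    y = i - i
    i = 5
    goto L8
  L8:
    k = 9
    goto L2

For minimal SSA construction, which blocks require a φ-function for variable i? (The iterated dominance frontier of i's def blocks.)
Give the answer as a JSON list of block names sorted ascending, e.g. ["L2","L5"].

Answer: ["L2", "L8"]

Working:
idom tree: L1←L0 L2←L0 L3←L2 L4←L3 L5←L2 L6←L2 L7←L5 L8←L2
Join-block Dom:
  L2: preds {L0,L3,L8}: {L0} ∩ {L0,L2,L3} ∩ {L0,L2,L8} = {L0}; idom=L0
  L6: preds {L2,L3}: {L0,L2} ∩ {L0,L2,L3} = {L0,L2}; idom=L2
  L8: preds {L5,L6,L7}: {L0,L2,L5} ∩ {L0,L2,L6} ∩ {L0,L2,L5,L7} = {L0,L2}; idom=L2

DF derivation:
  join L2 pred L0: · stop@L0
  join L2 pred L3: L3→L2 stop@L0
  join L2 pred L8: L8→L2 stop@L0
  join L6 pred L2: · stop@L2
  join L6 pred L3: L3 stop@L2
  join L8 pred L5: L5 stop@L2
  join L8 pred L6: L6 stop@L2
  join L8 pred L7: L7→L5 stop@L2
  DF(L0)=∅
  DF(L1)=∅
  DF(L2)={L2}
  DF(L3)={L2,L6}
  DF(L4)=∅
  DF(L5)={L8}
  DF(L6)={L8}
  DF(L7)={L8}
  DF(L8)={L2}

φ for i: defs {L0,L2,L7}
  DF⁺ = {L2,L8}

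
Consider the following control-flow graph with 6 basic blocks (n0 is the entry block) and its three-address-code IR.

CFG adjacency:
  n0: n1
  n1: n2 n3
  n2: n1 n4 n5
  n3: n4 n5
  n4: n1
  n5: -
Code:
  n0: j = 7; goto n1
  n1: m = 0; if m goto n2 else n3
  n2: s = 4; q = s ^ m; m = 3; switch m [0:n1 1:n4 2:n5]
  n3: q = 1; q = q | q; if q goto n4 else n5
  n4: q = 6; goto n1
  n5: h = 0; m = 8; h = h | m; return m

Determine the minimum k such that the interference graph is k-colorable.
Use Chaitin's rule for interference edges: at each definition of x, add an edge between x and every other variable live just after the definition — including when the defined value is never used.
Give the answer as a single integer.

Answer: 2

Working:
Per-block:
  n0: def={j} ue=∅
  n1: def={m} ue=∅
  n2: def={m,q,s} ue={m}
  n3: def={q} ue=∅
  n4: def={q} ue=∅
  n5: def={h,m} ue=∅

Backward fixpoint:
  live n0: ∅→∅
  live n1: ∅→{m}
  live n2: {m}→∅
  live n3: ∅→∅
  live n4: ∅→∅
  live n5: ∅→∅

Conflict graph:
  h↔{m}
  j↔∅
  m↔{h,s}
  q↔∅
  s↔{m}

Chromatic number:
  lower bound: {h,m} mutually conflict ⇒ χ ≥ 2
  assign h→R1 j→R0 m→R0 q→R0 s→R1 — no edge inside a register ⇒ χ ≤ 2
  χ = 2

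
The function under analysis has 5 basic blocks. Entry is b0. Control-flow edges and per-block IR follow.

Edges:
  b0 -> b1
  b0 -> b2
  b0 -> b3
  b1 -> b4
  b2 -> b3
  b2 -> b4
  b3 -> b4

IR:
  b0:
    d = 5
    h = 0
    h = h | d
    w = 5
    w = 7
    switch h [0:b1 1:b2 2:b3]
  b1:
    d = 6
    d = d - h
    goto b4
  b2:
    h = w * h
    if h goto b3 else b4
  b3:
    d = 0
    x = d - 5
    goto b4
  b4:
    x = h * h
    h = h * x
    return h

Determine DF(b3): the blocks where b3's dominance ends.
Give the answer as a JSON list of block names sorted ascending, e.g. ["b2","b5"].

Answer: ["b4"]

Derivation:
idom tree: b1←b0 b2←b0 b3←b0 b4←b0
Join-block Dom:
  b3: preds {b0,b2}: {b0} ∩ {b0,b2} = {b0}; idom=b0
  b4: preds {b1,b2,b3}: {b0,b1} ∩ {b0,b2} ∩ {b0,b3} = {b0}; idom=b0

DF derivation:
  b3←b0: walk · to b0
  b3←b2: walk b2 to b0
  b4←b1: walk b1 to b0
  b4←b2: walk b2 to b0
  b4←b3: walk b3 to b0
  DF(b0)=∅
  DF(b1)={b4}
  DF(b2)={b3,b4}
  DF(b3)={b4}
  DF(b4)=∅

DF(b3) = ["b4"]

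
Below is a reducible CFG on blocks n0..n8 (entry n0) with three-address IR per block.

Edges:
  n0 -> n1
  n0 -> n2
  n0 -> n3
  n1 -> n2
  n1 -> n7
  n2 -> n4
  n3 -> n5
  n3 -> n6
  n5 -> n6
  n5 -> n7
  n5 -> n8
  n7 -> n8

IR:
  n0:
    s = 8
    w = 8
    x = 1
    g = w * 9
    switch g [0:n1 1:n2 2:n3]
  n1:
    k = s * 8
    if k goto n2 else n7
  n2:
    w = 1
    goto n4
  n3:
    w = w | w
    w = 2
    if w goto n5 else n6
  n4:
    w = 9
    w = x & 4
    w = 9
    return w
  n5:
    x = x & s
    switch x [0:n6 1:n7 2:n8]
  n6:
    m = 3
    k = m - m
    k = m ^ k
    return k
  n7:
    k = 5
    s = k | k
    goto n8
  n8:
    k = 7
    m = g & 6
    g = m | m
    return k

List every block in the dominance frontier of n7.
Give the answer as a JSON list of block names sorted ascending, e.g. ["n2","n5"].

Answer: ["n8"]

Working:
idom tree: n1←n0 n2←n0 n3←n0 n4←n2 n5←n3 n6←n3 n7←n0 n8←n0
Dom∩ at merges:
  n2: preds {n0,n1}: {n0} ∩ {n0,n1} = {n0}; idom=n0
  n6: preds {n3,n5}: {n0,n3} ∩ {n0,n3,n5} = {n0,n3}; idom=n3
  n7: preds {n1,n5}: {n0,n1} ∩ {n0,n3,n5} = {n0}; idom=n0
  n8: preds {n5,n7}: {n0,n3,n5} ∩ {n0,n7} = {n0}; idom=n0

DF walk-up:
  join n2 pred n0: · stop@n0
  join n2 pred n1: n1 stop@n0
  join n6 pred n3: · stop@n3
  join n6 pred n5: n5 stop@n3
  join n7 pred n1: n1 stop@n0
  join n7 pred n5: n5→n3 stop@n0
  join n8 pred n5: n5→n3 stop@n0
  join n8 pred n7: n7 stop@n0
  DF(n0)=∅
  DF(n1)={n2,n7}
  DF(n2)=∅
  DF(n3)={n7,n8}
  DF(n4)=∅
  DF(n5)={n6,n7,n8}
  DF(n6)=∅
  DF(n7)={n8}
  DF(n8)=∅

DF(n7) = ["n8"]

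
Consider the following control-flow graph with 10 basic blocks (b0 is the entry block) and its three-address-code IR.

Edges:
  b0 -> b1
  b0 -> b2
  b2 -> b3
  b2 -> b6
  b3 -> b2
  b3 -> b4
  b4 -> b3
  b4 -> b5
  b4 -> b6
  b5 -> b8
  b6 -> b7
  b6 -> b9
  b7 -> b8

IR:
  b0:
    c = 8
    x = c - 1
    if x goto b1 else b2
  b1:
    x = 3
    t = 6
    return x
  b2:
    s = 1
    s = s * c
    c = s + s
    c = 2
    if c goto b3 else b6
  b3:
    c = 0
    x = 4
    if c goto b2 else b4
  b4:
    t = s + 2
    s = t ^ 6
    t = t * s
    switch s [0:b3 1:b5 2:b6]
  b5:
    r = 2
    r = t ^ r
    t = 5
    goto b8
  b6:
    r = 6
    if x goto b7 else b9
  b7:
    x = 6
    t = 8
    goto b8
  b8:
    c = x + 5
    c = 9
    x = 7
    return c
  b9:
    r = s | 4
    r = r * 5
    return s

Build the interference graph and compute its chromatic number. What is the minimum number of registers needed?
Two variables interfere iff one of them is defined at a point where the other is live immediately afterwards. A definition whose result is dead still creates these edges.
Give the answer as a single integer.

Block summaries:
  b0: def={c,x} ue=∅
  b1: def={t,x} ue=∅
  b2: def={c,s} ue={c}
  b3: def={c,x} ue=∅
  b4: def={s,t} ue={s}
  b5: def={r,t} ue={t}
  b6: def={r} ue={x}
  b7: def={t,x} ue=∅
  b8: def={c,x} ue={x}
  b9: def={r} ue={s}

Backward fixpoint:
  b0 li=∅ lo={c,x}
  b1 li=∅ lo=∅
  b2 li={c,x} lo={s,x}
  b3 li={s} lo={c,s,x}
  b4 li={s,x} lo={s,t,x}
  b5 li={t,x} lo={x}
  b6 li={s,x} lo={s}
  b7 li=∅ lo={x}
  b8 li={x} lo=∅
  b9 li={s} lo=∅

Interference:
  c: {s,x}
  r: {s,t,x}
  s: {c,r,t,x}
  t: {r,s,x}
  x: {c,r,s,t}

Registers:
  {r,s,t,x} pairwise interfere (4-clique) ⇒ χ ≥ 4
  4-colouring: c0={s}  c1={x}  c2={c,r}  c3={t}
  χ = 4

Answer: 4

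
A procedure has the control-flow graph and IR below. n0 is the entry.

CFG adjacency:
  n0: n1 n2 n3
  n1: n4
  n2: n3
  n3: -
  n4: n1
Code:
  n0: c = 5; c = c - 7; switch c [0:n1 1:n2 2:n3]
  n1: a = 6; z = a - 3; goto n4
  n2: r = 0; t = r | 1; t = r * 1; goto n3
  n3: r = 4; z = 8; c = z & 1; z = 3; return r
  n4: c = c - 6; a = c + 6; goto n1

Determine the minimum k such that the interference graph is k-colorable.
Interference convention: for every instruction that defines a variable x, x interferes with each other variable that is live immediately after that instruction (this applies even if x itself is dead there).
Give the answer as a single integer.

Answer: 3

Analysis:
def/use:
  n0: def={c} ue=∅
  n1: def={a,z} ue=∅
  n2: def={r,t} ue=∅
  n3: def={c,r,z} ue=∅
  n4: def={a,c} ue={c}

Liveness:
  n0 li=∅ lo={c}
  n1 li={c} lo={c}
  n2 li=∅ lo=∅
  n3 li=∅ lo=∅
  n4 li={c} lo={c}

Interference:
  a↔{c}
  c↔{a,r,z}
  r↔{c,t,z}
  t↔{r}
  z↔{c,r}

Registers:
  {c,r,z} pairwise interfere (3-clique) ⇒ χ ≥ 3
  3-colouring: R0={c,t}  R1={a,r}  R2={z}
  χ = 3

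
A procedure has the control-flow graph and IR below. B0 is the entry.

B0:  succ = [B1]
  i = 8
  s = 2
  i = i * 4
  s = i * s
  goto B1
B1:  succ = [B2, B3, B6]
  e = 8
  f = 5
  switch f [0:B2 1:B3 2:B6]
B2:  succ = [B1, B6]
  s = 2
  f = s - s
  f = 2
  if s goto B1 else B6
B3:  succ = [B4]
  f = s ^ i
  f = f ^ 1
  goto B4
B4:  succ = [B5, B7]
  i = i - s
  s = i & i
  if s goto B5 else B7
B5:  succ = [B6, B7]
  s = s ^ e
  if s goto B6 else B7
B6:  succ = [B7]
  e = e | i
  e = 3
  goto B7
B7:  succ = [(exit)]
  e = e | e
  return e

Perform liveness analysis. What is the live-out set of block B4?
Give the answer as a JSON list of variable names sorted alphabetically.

Answer: ["e", "i", "s"]

Derivation:
Block summaries:
  B0: {i,s} / ∅
  B1: {e,f} / ∅
  B2: {f,s} / ∅
  B3: {f} / {i,s}
  B4: {i,s} / {i,s}
  B5: {s} / {e,s}
  B6: {e} / {e,i}
  B7: {e} / {e}

Backward fixpoint:
  live B0: ∅→{i,s}
  live B1: {i,s}→{e,i,s}
  live B2: {e,i}→{e,i,s}
  live B3: {e,i,s}→{e,i,s}
  live B4: {e,i,s}→{e,i,s}
  live B5: {e,i,s}→{e,i}
  live B6: {e,i}→{e}
  live B7: {e}→∅

live-out(B4) = ["e", "i", "s"]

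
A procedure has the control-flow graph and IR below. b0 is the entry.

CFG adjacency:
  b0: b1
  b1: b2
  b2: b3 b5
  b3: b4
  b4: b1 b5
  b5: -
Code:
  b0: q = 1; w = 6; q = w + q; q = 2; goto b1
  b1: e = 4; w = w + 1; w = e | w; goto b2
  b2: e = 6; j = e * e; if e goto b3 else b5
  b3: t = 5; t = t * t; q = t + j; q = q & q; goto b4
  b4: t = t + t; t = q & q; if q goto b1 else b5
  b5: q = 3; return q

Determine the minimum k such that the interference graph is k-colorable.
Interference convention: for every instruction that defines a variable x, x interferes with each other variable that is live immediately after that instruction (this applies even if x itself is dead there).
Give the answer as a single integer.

Answer: 3

Derivation:
def/use:
  b0: def={q,w} ue=∅
  b1: def={e,w} ue={w}
  b2: def={e,j} ue=∅
  b3: def={q,t} ue={j}
  b4: def={t} ue={q,t}
  b5: def={q} ue=∅

Liveness:
  live b0: ∅→{w}
  live b1: {w}→{w}
  live b2: {w}→{j,w}
  live b3: {j,w}→{q,t,w}
  live b4: {q,t,w}→{w}
  live b5: ∅→∅

Interference:
  e: {j,w}
  j: {e,t,w}
  q: {t,w}
  t: {j,q,w}
  w: {e,j,q,t}

Chromatic number:
  {e,j,w} pairwise interfere (3-clique) ⇒ χ ≥ 3
  3-colouring: r0={w}  r1={j,q}  r2={e,t}
  χ = 3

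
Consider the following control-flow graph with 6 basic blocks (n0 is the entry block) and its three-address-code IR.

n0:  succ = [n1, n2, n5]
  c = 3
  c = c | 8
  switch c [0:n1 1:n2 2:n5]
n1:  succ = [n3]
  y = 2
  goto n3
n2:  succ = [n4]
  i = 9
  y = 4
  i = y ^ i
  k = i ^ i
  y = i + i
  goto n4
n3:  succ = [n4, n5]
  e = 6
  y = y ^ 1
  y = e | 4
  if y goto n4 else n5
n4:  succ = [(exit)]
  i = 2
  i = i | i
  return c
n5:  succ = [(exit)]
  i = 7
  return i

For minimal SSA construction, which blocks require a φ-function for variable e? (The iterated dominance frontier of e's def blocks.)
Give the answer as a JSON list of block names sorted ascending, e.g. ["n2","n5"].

idom tree: n1←n0 n2←n0 n3←n1 n4←n0 n5←n0
Dom∩ at merges:
  n4: preds {n2,n3}: {n0,n2} ∩ {n0,n1,n3} = {n0}; idom=n0
  n5: preds {n0,n3}: {n0} ∩ {n0,n1,n3} = {n0}; idom=n0

Frontier:
  n4←n2: walk n2 to n0
  n4←n3: walk n3→n1 to n0
  n5←n0: walk · to n0
  n5←n3: walk n3→n1 to n0
  DF(n0)=∅
  DF(n1)={n4,n5}
  DF(n2)={n4}
  DF(n3)={n4,n5}
  DF(n4)=∅
  DF(n5)=∅

φ for e: defs {n3}
  DF⁺ = {n4,n5}

Answer: ["n4", "n5"]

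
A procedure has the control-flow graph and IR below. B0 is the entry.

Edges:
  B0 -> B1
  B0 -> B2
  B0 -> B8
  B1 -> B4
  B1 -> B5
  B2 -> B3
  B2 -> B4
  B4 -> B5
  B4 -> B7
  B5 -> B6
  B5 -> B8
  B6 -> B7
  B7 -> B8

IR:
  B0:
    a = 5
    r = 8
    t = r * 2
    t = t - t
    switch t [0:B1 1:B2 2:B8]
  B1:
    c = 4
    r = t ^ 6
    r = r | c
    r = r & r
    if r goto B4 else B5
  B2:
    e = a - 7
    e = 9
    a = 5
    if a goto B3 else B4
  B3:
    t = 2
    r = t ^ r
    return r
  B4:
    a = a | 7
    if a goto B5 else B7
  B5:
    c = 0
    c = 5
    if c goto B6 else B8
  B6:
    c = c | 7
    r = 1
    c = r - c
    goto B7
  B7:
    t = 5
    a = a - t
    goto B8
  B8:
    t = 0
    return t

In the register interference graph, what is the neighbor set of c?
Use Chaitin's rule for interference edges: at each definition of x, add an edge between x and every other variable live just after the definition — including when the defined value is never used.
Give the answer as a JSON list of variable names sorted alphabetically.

Answer: ["a", "r", "t"]

Working:
Per-block:
  B0 def {a,r,t} use ∅
  B1 def {c,r} use {t}
  B2 def {a,e} use {a}
  B3 def {r,t} use {r}
  B4 def {a} use {a}
  B5 def {c} use ∅
  B6 def {c,r} use {c}
  B7 def {a,t} use {a}
  B8 def {t} use ∅

Liveness:
  live B0: ∅→{a,r,t}
  live B1: {a,t}→{a}
  live B2: {a,r}→{a,r}
  live B3: {r}→∅
  live B4: {a}→{a}
  live B5: {a}→{a,c}
  live B6: {a,c}→{a}
  live B7: {a}→∅
  live B8: ∅→∅

Interfere edges:
  a: {c,r,t}
  c: {a,r,t}
  e: {r}
  r: {a,c,e,t}
  t: {a,c,r}

N(c) = ["a", "r", "t"]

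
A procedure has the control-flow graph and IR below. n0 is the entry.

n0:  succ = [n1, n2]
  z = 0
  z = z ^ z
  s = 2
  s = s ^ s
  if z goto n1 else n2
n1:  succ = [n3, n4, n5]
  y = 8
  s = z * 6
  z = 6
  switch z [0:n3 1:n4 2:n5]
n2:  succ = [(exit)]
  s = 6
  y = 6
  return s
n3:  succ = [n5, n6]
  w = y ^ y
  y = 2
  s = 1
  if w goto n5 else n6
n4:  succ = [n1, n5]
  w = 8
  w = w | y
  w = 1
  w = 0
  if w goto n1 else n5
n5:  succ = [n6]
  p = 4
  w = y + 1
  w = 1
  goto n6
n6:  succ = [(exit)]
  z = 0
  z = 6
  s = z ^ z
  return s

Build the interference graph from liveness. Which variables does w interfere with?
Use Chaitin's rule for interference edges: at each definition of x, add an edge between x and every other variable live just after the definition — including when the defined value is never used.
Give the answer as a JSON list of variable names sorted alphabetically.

Answer: ["s", "y", "z"]

Analysis:
Block summaries:
  n0 def {s,z} use ∅
  n1 def {s,y,z} use {z}
  n2 def {s,y} use ∅
  n3 def {s,w,y} use {y}
  n4 def {w} use {y}
  n5 def {p,w} use {y}
  n6 def {s,z} use ∅

Liveness:
  n0 li=∅ lo={z}
  n1 li={z} lo={y,z}
  n2 li=∅ lo=∅
  n3 li={y} lo={y}
  n4 li={y,z} lo={y,z}
  n5 li={y} lo=∅
  n6 li=∅ lo=∅

Conflict graph:
  p: {y}
  s: {w,y,z}
  w: {s,y,z}
  y: {p,s,w,z}
  z: {s,w,y}

N(w) = ["s", "y", "z"]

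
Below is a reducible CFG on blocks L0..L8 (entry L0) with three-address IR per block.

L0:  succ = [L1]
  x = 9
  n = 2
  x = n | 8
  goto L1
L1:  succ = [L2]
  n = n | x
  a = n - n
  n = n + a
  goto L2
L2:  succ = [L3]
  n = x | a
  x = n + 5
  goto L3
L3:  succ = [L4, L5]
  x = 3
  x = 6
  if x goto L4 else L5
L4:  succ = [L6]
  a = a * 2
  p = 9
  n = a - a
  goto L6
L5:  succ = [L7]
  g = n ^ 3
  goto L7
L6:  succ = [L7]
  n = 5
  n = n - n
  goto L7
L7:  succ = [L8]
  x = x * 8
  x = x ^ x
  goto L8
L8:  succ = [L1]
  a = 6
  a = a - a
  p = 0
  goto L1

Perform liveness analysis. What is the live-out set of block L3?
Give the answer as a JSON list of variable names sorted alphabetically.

Answer: ["a", "n", "x"]

Analysis:
def/use:
  L0: {n,x} / ∅
  L1: {a,n} / {n,x}
  L2: {n,x} / {a,x}
  L3: {x} / ∅
  L4: {a,n,p} / {a}
  L5: {g} / {n}
  L6: {n} / ∅
  L7: {x} / {x}
  L8: {a,p} / ∅

Live sets:
  live L0: ∅→{n,x}
  live L1: {n,x}→{a,x}
  live L2: {a,x}→{a,n}
  live L3: {a,n}→{a,n,x}
  live L4: {a,x}→{x}
  live L5: {n,x}→{n,x}
  live L6: {x}→{n,x}
  live L7: {n,x}→{n,x}
  live L8: {n,x}→{n,x}

live-out(L3) = ["a", "n", "x"]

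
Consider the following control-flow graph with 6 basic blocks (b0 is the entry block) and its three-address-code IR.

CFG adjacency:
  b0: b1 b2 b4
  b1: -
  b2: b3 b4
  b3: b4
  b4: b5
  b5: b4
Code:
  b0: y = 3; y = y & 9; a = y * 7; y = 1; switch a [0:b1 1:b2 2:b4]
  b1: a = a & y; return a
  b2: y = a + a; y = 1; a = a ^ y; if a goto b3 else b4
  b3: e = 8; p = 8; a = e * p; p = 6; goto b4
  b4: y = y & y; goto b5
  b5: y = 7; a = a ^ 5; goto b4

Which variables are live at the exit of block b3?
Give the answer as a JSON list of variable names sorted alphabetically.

Answer: ["a", "y"]

Derivation:
def/use:
  b0: {a,y} / ∅
  b1: {a} / {a,y}
  b2: {a,y} / {a}
  b3: {a,e,p} / ∅
  b4: {y} / {y}
  b5: {a,y} / {a}

Backward fixpoint:
  live b0: ∅→{a,y}
  live b1: {a,y}→∅
  live b2: {a}→{a,y}
  live b3: {y}→{a,y}
  live b4: {a,y}→{a}
  live b5: {a}→{a,y}

live-out(b3) = ["a", "y"]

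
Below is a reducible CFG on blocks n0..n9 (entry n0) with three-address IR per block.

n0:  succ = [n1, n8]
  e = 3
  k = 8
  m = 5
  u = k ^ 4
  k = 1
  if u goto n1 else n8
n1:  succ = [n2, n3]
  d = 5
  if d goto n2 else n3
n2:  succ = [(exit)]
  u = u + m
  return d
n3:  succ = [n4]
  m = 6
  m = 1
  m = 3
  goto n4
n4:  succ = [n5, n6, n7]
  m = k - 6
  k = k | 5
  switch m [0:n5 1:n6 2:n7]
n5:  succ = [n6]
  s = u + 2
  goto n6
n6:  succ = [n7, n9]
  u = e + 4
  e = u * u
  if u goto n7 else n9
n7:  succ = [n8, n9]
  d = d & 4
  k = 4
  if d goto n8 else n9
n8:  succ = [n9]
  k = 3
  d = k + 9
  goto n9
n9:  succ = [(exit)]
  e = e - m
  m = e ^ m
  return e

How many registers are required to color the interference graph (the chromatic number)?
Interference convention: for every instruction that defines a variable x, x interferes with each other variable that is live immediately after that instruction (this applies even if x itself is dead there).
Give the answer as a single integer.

Answer: 5

Analysis:
Block summaries:
  n0 def {e,k,m,u} use ∅
  n1 def {d} use ∅
  n2 def {u} use {d,m,u}
  n3 def {m} use ∅
  n4 def {k,m} use {k}
  n5 def {s} use {u}
  n6 def {e,u} use {e}
  n7 def {d,k} use {d}
  n8 def {d,k} use ∅
  n9 def {e,m} use {e,m}

Liveness:
  n0 li=∅ lo={e,k,m,u}
  n1 li={e,k,m,u} lo={d,e,k,m,u}
  n2 li={d,m,u} lo=∅
  n3 li={d,e,k,u} lo={d,e,k,u}
  n4 li={d,e,k,u} lo={d,e,m,u}
  n5 li={d,e,m,u} lo={d,e,m}
  n6 li={d,e,m} lo={d,e,m}
  n7 li={d,e,m} lo={e,m}
  n8 li={e,m} lo={e,m}
  n9 li={e,m} lo=∅

Interference:
  d↔{e,k,m,s,u}
  e↔{d,k,m,s,u}
  k↔{d,e,m,u}
  m↔{d,e,k,s,u}
  s↔{d,e,m}
  u↔{d,e,k,m}

Colouring:
  clique {d,e,k,m,u} ⇒ need ≥ 5
  assign d→c0 e→c1 k→c3 m→c2 s→c3 u→c4 — no edge inside a register ⇒ χ ≤ 5
  χ = 5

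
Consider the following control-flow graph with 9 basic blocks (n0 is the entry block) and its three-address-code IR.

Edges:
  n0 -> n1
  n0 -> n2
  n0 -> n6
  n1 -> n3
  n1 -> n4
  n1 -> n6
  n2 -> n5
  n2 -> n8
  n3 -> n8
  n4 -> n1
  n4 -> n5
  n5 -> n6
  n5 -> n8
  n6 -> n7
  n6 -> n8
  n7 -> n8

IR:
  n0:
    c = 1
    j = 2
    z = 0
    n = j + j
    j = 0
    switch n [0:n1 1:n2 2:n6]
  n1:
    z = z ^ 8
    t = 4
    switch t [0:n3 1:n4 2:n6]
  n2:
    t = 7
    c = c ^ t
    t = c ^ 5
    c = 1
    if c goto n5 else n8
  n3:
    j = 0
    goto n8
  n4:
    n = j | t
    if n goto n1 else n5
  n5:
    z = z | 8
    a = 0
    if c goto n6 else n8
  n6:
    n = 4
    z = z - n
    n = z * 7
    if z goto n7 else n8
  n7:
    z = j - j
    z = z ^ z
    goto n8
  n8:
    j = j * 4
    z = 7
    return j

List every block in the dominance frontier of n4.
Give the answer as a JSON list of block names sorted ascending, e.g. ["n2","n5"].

Answer: ["n1", "n5"]

Analysis:
idom tree: n1←n0 n2←n0 n3←n1 n4←n1 n5←n0 n6←n0 n7←n6 n8←n0
Dom at joins:
  n1: preds {n0,n4}: {n0} ∩ {n0,n1,n4} = {n0}; idom=n0
  n5: preds {n2,n4}: {n0,n2} ∩ {n0,n1,n4} = {n0}; idom=n0
  n6: preds {n0,n1,n5}: {n0} ∩ {n0,n1} ∩ {n0,n5} = {n0}; idom=n0
  n8: preds {n2,n3,n5,n6,n7}: {n0,n2} ∩ {n0,n1,n3} ∩ {n0,n5} ∩ {n0,n6} ∩ {n0,n6,n7} = {n0}; idom=n0

DF derivation:
  join n1 pred n0: · stop@n0
  join n1 pred n4: n4→n1 stop@n0
  join n5 pred n2: n2 stop@n0
  join n5 pred n4: n4→n1 stop@n0
  join n6 pred n0: · stop@n0
  join n6 pred n1: n1 stop@n0
  join n6 pred n5: n5 stop@n0
  join n8 pred n2: n2 stop@n0
  join n8 pred n3: n3→n1 stop@n0
  join n8 pred n5: n5 stop@n0
  join n8 pred n6: n6 stop@n0
  join n8 pred n7: n7→n6 stop@n0
  n0: DF=∅
  n1: DF={n1,n5,n6,n8}
  n2: DF={n5,n8}
  n3: DF={n8}
  n4: DF={n1,n5}
  n5: DF={n6,n8}
  n6: DF={n8}
  n7: DF={n8}
  n8: DF=∅

DF(n4) = ["n1", "n5"]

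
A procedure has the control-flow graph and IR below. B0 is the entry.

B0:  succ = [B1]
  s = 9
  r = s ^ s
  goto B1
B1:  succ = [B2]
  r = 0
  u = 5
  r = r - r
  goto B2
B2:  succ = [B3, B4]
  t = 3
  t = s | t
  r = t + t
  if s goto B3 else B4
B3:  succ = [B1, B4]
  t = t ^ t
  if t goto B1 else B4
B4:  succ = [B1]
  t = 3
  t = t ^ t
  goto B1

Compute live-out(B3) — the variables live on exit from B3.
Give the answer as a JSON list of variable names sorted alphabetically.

Per-block:
  B0: def={r,s} ue=∅
  B1: def={r,u} ue=∅
  B2: def={r,t} ue={s}
  B3: def={t} ue={t}
  B4: def={t} ue=∅

Liveness:
  B0: in=∅ out={s}
  B1: in={s} out={s}
  B2: in={s} out={s,t}
  B3: in={s,t} out={s}
  B4: in={s} out={s}

live-out(B3) = ["s"]

Answer: ["s"]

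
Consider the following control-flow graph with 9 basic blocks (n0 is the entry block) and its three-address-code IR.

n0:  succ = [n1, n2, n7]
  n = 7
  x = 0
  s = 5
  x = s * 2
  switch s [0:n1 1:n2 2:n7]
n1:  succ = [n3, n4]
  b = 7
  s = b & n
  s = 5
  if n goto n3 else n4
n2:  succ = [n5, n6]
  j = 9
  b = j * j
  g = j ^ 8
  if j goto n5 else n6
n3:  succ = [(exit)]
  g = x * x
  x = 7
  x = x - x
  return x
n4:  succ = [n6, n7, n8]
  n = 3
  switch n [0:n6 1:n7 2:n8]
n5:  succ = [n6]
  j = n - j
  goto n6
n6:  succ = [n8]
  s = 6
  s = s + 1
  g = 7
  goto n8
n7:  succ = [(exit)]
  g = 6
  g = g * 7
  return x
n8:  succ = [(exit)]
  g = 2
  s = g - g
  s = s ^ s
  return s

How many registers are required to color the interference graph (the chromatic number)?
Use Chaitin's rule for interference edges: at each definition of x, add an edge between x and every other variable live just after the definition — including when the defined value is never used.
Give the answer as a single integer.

Block summaries:
  n0: {n,s,x} / ∅
  n1: {b,s} / {n}
  n2: {b,g,j} / ∅
  n3: {g,x} / {x}
  n4: {n} / ∅
  n5: {j} / {j,n}
  n6: {g,s} / ∅
  n7: {g} / {x}
  n8: {g,s} / ∅

Live sets:
  n0: in=∅ out={n,x}
  n1: in={n,x} out={x}
  n2: in={n} out={j,n}
  n3: in={x} out=∅
  n4: in={x} out={x}
  n5: in={j,n} out=∅
  n6: in=∅ out=∅
  n7: in={x} out=∅
  n8: in=∅ out=∅

Interfere edges:
  b↔{j,n,x}
  g↔{j,n,x}
  j↔{b,g,n}
  n↔{b,g,j,s,x}
  s↔{n,x}
  x↔{b,g,n,s}

Chromatic number:
  clique {b,j,n} ⇒ need ≥ 3
  assign b→r2 g→r2 j→r1 n→r0 s→r2 x→r1 — no edge inside a register ⇒ χ ≤ 3
  χ = 3

Answer: 3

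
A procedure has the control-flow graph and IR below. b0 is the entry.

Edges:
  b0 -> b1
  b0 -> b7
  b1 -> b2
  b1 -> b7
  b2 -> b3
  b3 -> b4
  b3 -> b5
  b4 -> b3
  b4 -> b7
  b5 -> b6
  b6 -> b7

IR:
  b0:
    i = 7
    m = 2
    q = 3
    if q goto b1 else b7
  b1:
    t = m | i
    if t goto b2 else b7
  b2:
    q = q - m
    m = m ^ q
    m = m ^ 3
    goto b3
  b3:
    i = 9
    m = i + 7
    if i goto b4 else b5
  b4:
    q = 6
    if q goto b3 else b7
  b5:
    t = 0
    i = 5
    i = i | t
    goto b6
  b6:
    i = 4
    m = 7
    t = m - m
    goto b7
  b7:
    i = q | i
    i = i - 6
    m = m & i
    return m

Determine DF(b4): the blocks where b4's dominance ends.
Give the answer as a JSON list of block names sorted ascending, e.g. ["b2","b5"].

idom tree: b1←b0 b2←b1 b3←b2 b4←b3 b5←b3 b6←b5 b7←b0
Dom at joins:
  b3: preds {b2,b4}: {b0,b1,b2} ∩ {b0,b1,b2,b3,b4} = {b0,b1,b2}; idom=b2
  b7: preds {b0,b1,b4,b6}: {b0} ∩ {b0,b1} ∩ {b0,b1,b2,b3,b4} ∩ {b0,b1,b2,b3,b5,b6} = {b0}; idom=b0

DF walk-up:
  b3←b2: walk · to b2
  b3←b4: walk b4→b3 to b2
  b7←b0: walk · to b0
  b7←b1: walk b1 to b0
  b7←b4: walk b4→b3→b2→b1 to b0
  b7←b6: walk b6→b5→b3→b2→b1 to b0
  b0 → ∅
  b1 → {b7}
  b2 → {b7}
  b3 → {b3,b7}
  b4 → {b3,b7}
  b5 → {b7}
  b6 → {b7}
  b7 → ∅

DF(b4) = ["b3", "b7"]

Answer: ["b3", "b7"]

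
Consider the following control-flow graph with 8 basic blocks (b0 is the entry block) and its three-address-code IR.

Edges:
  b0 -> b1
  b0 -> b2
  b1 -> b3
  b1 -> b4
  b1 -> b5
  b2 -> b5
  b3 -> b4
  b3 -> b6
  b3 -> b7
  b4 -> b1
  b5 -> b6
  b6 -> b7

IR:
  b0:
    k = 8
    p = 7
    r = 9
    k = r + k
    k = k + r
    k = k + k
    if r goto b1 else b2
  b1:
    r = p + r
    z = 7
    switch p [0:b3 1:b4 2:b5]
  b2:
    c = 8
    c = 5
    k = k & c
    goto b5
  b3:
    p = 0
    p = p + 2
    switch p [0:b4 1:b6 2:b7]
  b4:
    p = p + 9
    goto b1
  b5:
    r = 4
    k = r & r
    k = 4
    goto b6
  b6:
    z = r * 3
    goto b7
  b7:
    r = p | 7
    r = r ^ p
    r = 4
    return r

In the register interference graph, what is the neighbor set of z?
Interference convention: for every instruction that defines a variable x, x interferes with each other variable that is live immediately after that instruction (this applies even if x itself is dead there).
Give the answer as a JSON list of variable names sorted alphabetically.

Answer: ["p", "r"]

Analysis:
Block summaries:
  b0 def {k,p,r} use ∅
  b1 def {r,z} use {p,r}
  b2 def {c,k} use {k}
  b3 def {p} use ∅
  b4 def {p} use {p}
  b5 def {k,r} use ∅
  b6 def {z} use {r}
  b7 def {r} use {p}

Live sets:
  live b0: ∅→{k,p,r}
  live b1: {p,r}→{p,r}
  live b2: {k,p}→{p}
  live b3: {r}→{p,r}
  live b4: {p,r}→{p,r}
  live b5: {p}→{p,r}
  live b6: {p,r}→{p}
  live b7: {p}→∅

Interference:
  c: {k,p}
  k: {c,p,r}
  p: {c,k,r,z}
  r: {k,p,z}
  z: {p,r}

N(z) = ["p", "r"]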